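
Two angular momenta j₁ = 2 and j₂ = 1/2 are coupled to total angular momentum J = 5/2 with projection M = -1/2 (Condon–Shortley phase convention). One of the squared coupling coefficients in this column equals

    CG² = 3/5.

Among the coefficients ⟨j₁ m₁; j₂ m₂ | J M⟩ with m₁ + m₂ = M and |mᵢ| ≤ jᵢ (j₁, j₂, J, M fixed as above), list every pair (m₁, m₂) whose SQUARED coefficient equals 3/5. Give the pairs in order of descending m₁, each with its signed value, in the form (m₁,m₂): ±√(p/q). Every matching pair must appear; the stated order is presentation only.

(0,-1/2): +√(3/5)

Admissible pairs with m₁+m₂ = M = -1/2: (-1,1/2), (0,-1/2)
  (m₁,m₂)=(0,-1/2): CG² = 3/5, CG = +√(3/5)   ← matches the target
  (m₁,m₂)=(-1,1/2): CG² = 2/5, CG = +√(2/5)
Pairs with CG² = 3/5: (0,-1/2): +√(3/5)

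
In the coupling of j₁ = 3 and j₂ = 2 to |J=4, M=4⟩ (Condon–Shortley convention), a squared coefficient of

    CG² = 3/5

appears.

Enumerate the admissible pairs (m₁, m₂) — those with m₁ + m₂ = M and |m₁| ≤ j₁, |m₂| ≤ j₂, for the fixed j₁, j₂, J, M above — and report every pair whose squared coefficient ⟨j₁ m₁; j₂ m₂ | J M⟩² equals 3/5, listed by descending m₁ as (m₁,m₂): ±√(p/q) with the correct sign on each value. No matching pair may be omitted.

Admissible pairs with m₁+m₂ = M = 4: (2,2), (3,1)
  (m₁,m₂)=(3,1): CG² = 3/5, CG = +√(3/5)   ← matches the target
  (m₁,m₂)=(2,2): CG² = 2/5, CG = −√(2/5)
Pairs with CG² = 3/5: (3,1): +√(3/5)

(3,1): +√(3/5)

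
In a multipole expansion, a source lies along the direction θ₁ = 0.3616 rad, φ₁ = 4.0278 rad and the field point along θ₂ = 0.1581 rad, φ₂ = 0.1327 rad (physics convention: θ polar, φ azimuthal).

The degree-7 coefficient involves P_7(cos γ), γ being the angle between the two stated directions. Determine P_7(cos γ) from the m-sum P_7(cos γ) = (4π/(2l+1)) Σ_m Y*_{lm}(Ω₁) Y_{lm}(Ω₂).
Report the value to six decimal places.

-0.405222

Expand P_7 via completeness: Σ_{m} conj(Y_{7,m}) at Ω₁ times Y_{7,m} at Ω₂ —
  term(m=-7) = -0.000000+0.000000i   from Y*(Ω₁)=-0.000346+0.000028i, Y(Ω₂)=+0.000001-0.000001i
  term(m=-6) = -0.000000-0.000000i   from Y*(Ω₁)=+0.001951-0.002822i, Y(Ω₂)=+0.000020-0.000020i
  term(m=-5) = +0.000007+0.000005i   from Y*(Ω₁)=+0.005856+0.020262i, Y(Ω₂)=+0.000327-0.000255i
  term(m=-4) = -0.000385+0.000049i   from Y*(Ω₁)=-0.082802-0.035324i, Y(Ω₂)=+0.003716-0.002182i
  term(m=-3) = +0.005495-0.006661i   from Y*(Ω₁)=+0.237320-0.124449i, Y(Ω₂)=+0.029705-0.012492i
  term(m=-2) = +0.005515+0.086357i   from Y*(Ω₁)=-0.103476+0.506255i, Y(Ω₂)=+0.161601-0.043925i
  term(m=-1) = -0.191578-0.179733i   from Y*(Ω₁)=-0.307189-0.376328i, Y(Ω₂)=+0.535999-0.071548i
  term(m=+0) = -0.121807-0.000000i   from Y*(Ω₁)=-0.164150-0.000000i, Y(Ω₂)=+0.742044+0.000000i
  term(m=+1) = -0.191578+0.179733i   from Y*(Ω₁)=+0.307189-0.376328i, Y(Ω₂)=-0.535999-0.071548i
  term(m=+2) = +0.005515-0.086357i   from Y*(Ω₁)=-0.103476-0.506255i, Y(Ω₂)=+0.161601+0.043925i
  term(m=+3) = +0.005495+0.006661i   from Y*(Ω₁)=-0.237320-0.124449i, Y(Ω₂)=-0.029705-0.012492i
  term(m=+4) = -0.000385-0.000049i   from Y*(Ω₁)=-0.082802+0.035324i, Y(Ω₂)=+0.003716+0.002182i
  term(m=+5) = +0.000007-0.000005i   from Y*(Ω₁)=-0.005856+0.020262i, Y(Ω₂)=-0.000327-0.000255i
  term(m=+6) = -0.000000+0.000000i   from Y*(Ω₁)=+0.001951+0.002822i, Y(Ω₂)=+0.000020+0.000020i
  term(m=+7) = -0.000000-0.000000i   from Y*(Ω₁)=+0.000346+0.000028i, Y(Ω₂)=-0.000001-0.000001i
Total Σ_m = -0.483698+0.000000i. Multiply by 0.837758: -0.405222+0.000000i. P_7(cos γ) = -0.405222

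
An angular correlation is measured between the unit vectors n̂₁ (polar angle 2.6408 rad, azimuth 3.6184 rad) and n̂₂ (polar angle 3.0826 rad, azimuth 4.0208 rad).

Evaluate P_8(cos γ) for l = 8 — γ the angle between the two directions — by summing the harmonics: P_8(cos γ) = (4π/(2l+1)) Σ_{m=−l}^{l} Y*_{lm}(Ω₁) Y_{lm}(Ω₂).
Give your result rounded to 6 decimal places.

Summing Y*_{l m}(θ₁,φ₁)·Y_{l m}(θ₂,φ₂) over m ∈ [−8, 8]; prefactor 4π/(2·8+1) = 0.739198:
  [-8]  conj(Y_{8,-8})(Ω₁) = -0.00114 - 0.00091j ; Y_{8,-8}(Ω₂) = 0.00000 - 0.00000j ; Δ = -0.00000 + 0.00000j
  [-7]  conj(Y_{8,-7})(Ω₁) = -0.01043 - 0.00207j ; Y_{8,-7}(Ω₂) = 0.00000 + 0.00000j ; Δ = -0.00000 - 0.00000j
  [-6]  conj(Y_{8,-6})(Ω₁) = -0.04670 + 0.01347j ; Y_{8,-6}(Ω₂) = 0.00000 + 0.00000j ; Δ = -0.00000 - 0.00000j
  [-5]  conj(Y_{8,-5})(Ω₁) = -0.11294 + 0.10682j ; Y_{8,-5}(Ω₂) = -0.00000 + 0.00001j ; Δ = -0.00000 - 0.00000j
  [-4]  conj(Y_{8,-4})(Ω₁) = -0.11560 + 0.33055j ; Y_{8,-4}(Ω₂) = -0.00015 + 0.00006j ; Δ = -0.00000 - 0.00006j
  [-3]  conj(Y_{8,-3})(Ω₁) = 0.07220 + 0.51098j ; Y_{8,-3}(Ω₂) = -0.00248 - 0.00137j ; Δ = 0.00052 - 0.00136j
  [-2]  conj(Y_{8,-2})(Ω₁) = 0.20977 + 0.29559j ; Y_{8,-2}(Ω₂) = -0.00656 - 0.03458j ; Δ = 0.00884 - 0.00919j
  [-1]  conj(Y_{8,-1})(Ω₁) = -0.16391 - 0.08467j ; Y_{8,-1}(Ω₂) = 0.17995 - 0.21733j ; Δ = -0.04790 + 0.02039j
  [+0]  conj(Y_{8,0})(Ω₁) = -0.43684 + 0.00000j ; Y_{8,0}(Ω₂) = 1.09137 + 0.00000j ; Δ = -0.47675 + 0.00000j
  [+1]  conj(Y_{8,1})(Ω₁) = 0.16391 - 0.08467j ; Y_{8,1}(Ω₂) = -0.17995 - 0.21733j ; Δ = -0.04790 - 0.02039j
  [+2]  conj(Y_{8,2})(Ω₁) = 0.20977 - 0.29559j ; Y_{8,2}(Ω₂) = -0.00656 + 0.03458j ; Δ = 0.00884 + 0.00919j
  [+3]  conj(Y_{8,3})(Ω₁) = -0.07220 + 0.51098j ; Y_{8,3}(Ω₂) = 0.00248 - 0.00137j ; Δ = 0.00052 + 0.00136j
  [+4]  conj(Y_{8,4})(Ω₁) = -0.11560 - 0.33055j ; Y_{8,4}(Ω₂) = -0.00015 - 0.00006j ; Δ = -0.00000 + 0.00006j
  [+5]  conj(Y_{8,5})(Ω₁) = 0.11294 + 0.10682j ; Y_{8,5}(Ω₂) = 0.00000 + 0.00001j ; Δ = -0.00000 + 0.00000j
  [+6]  conj(Y_{8,6})(Ω₁) = -0.04670 - 0.01347j ; Y_{8,6}(Ω₂) = 0.00000 - 0.00000j ; Δ = -0.00000 + 0.00000j
  [+7]  conj(Y_{8,7})(Ω₁) = 0.01043 - 0.00207j ; Y_{8,7}(Ω₂) = -0.00000 + 0.00000j ; Δ = -0.00000 + 0.00000j
  [+8]  conj(Y_{8,8})(Ω₁) = -0.00114 + 0.00091j ; Y_{8,8}(Ω₂) = 0.00000 + 0.00000j ; Δ = -0.00000 - 0.00000j
Accumulated sum -0.55383 - 0.00000j; after 4π/(2l+1) scaling, -0.40939 - 0.00000j ⇒ P_8 = -0.409388

-0.409388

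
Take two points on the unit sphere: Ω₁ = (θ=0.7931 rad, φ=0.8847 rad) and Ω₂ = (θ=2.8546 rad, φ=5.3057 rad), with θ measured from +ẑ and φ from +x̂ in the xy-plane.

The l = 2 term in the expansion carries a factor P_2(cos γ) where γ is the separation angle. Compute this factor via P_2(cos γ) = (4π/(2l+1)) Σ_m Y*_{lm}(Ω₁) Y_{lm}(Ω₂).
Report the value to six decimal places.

0.301292

Term-by-term m-sum for l=2 (normalisation 4π/5 = 2.513274):
  m=-2: (-0.038693, 0.192257) × (-0.011600, 0.028695) = (-0.005068, -0.003341)  (running Σ = (-0.005068, -0.003341))
  m=-1: (0.244684, 0.298835) × (-0.117268, -0.173894) = (0.023272, -0.077593)  (running Σ = (0.018204, -0.080933))
  m=0: (0.150409, -0.000000) × (0.554968, 0.000000) = (0.083472, 0.000000)  (running Σ = (0.101676, -0.080933))
  m=1: (-0.244684, 0.298835) × (0.117268, -0.173894) = (0.023272, 0.077593)  (running Σ = (0.124948, -0.003341))
  m=2: (-0.038693, -0.192257) × (-0.011600, -0.028695) = (-0.005068, 0.003341)  (running Σ = (0.119880, 0.000000))
Total Σ_m = (0.119880, 0.000000). Multiply by 2.513274: (0.301292, 0.000000). P_2(cos γ) = 0.301292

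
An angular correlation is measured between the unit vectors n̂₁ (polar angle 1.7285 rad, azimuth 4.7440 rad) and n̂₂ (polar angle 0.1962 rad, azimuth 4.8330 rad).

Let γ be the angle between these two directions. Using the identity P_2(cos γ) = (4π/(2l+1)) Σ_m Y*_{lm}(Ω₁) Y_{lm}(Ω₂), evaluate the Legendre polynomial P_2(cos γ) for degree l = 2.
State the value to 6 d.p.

Addition theorem: P_2(cos γ) = (4π/5) Σ_m Y*_{lm}(Ω₁) Y_{lm}(Ω₂), m = −2…2:
  [-2]  conj(Y_{2,-2})(Ω₁) = -0.375994-0.023803i ; Y_{2,-2}(Ω₂) = -0.014255+0.003507i ; Δ = +0.005443-0.000979i
  [-1]  conj(Y_{2,-1})(Ω₁) = -0.003787+0.119764i ; Y_{2,-1}(Ω₂) = +0.017773+0.146641i ; Δ = -0.017630+0.001573i
  [+0]  conj(Y_{2,0})(Ω₁) = -0.292054-0.000000i ; Y_{2,0}(Ω₂) = +0.594826+0.000000i ; Δ = -0.173721-0.000000i
  [+1]  conj(Y_{2,1})(Ω₁) = +0.003787+0.119764i ; Y_{2,1}(Ω₂) = -0.017773+0.146641i ; Δ = -0.017630-0.001573i
  [+2]  conj(Y_{2,2})(Ω₁) = -0.375994+0.023803i ; Y_{2,2}(Ω₂) = -0.014255-0.003507i ; Δ = +0.005443+0.000979i
Accumulated sum -0.198094+0.000000i; after 4π/(2l+1) scaling, -0.497865+0.000000i ⇒ P_2 = -0.497865

-0.497865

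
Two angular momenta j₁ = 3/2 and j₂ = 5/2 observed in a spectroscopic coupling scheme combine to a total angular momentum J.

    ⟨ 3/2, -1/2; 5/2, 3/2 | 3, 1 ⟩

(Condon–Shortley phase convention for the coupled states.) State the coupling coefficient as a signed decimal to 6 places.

-0.639010

√[7·1!2!4!/8! · 1!2!4!1!4!2!] = √(96/5)
  +(−1)^0/∏(0,1,2,4,0,0)! = 1/48  (running 1/48)
  +(−1)^1/∏(1,0,1,3,1,1)! = -1/6  (running -7/48)
⟨..|..⟩ = √(96/5)·(-7/48) = -0.639010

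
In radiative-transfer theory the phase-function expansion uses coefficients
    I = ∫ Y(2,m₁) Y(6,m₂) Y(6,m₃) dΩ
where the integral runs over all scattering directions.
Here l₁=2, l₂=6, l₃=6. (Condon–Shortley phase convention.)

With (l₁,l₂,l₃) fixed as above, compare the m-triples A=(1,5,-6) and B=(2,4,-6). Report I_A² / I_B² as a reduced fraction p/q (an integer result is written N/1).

Shared (l₁,l₂,l₃)=(2,6,6): N and (l;000)² cancel in I_A²/I_B².
A: Δ = 2!·2!·10!/15! = 1/90090; Racah Σ t=1..1: t=1:−1/7257600 = -1/7257600; ⇒ 3j(2 6 6; 1 5 -6)² = 11/455, sgn -1
B: Δ = 2!·2!·10!/15! = 1/90090; Racah Σ t=0..0: t=0:+1/14515200 = 1/14515200; ⇒ 3j(2 6 6; 2 4 -6)² = 2/455, sgn +1
I_A²/I_B² = (11/455)/(2/455) = 11/2

11/2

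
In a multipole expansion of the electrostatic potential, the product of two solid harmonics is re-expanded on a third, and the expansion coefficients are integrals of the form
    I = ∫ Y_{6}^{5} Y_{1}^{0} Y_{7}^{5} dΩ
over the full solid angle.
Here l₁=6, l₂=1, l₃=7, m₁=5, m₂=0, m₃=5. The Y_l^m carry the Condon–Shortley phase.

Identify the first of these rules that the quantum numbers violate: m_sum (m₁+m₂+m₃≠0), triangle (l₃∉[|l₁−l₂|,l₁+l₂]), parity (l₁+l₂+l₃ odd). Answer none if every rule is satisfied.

m₁+m₂+m₃ = 5 + 0 + 5 = 10  ✗
triangle: |6−1|=5 ≤ l₃=7 ≤ 6+1=7
parity: l₁+l₂+l₃ = 14 is even

m_sum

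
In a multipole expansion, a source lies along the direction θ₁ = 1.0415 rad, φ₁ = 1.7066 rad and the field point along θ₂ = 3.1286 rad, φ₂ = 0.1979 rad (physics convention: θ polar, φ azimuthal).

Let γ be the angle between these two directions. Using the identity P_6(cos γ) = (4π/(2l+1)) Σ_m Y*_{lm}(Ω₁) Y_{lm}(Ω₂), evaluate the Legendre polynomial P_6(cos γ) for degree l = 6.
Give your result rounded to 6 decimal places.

Expand P_6 via completeness: Σ_{m} conj(Y_{6,m}) at Ω₁ times Y_{6,m} at Ω₂ —
  [-6]  conj(Y_{6,-6})(Ω₁) = (-0.137057, -0.145369) ; Y_{6,-6}(Ω₂) = (0.000000, -0.000000) ; Δ = (-0.000000, 0.000000)
  [-5]  conj(Y_{6,-5})(Ω₁) = (-0.254264, 0.315057) ; Y_{6,-5}(Ω₂) = (-0.000000, 0.000000) ; Δ = (-0.000000, -0.000000)
  [-4]  conj(Y_{6,-4})(Ω₁) = (0.305927, 0.184721) ; Y_{6,-4}(Ω₂) = (0.000000, -0.000000) ; Δ = (0.000000, -0.000000)
  [-3]  conj(Y_{6,-3})(Ω₁) = (-0.016389, 0.037976) ; Y_{6,-3}(Ω₂) = (-0.000009, 0.000006) ; Δ = (-0.000000, -0.000000)
  [-2]  conj(Y_{6,-2})(Ω₁) = (0.337582, 0.094013) ; Y_{6,-2}(Ω₂) = (0.000811, -0.000339) ; Δ = (0.000306, -0.000038)
  [-1]  conj(Y_{6,-1})(Ω₁) = (0.012240, -0.089576) ; Y_{6,-1}(Ω₂) = (-0.041949, 0.008412) ; Δ = (0.000240, 0.003861)
  [+0]  conj(Y_{6,0})(Ω₁) = (0.325662, -0.000000) ; Y_{6,0}(Ω₂) = (1.015305, 0.000000) ; Δ = (0.330646, 0.000000)
  [+1]  conj(Y_{6,1})(Ω₁) = (-0.012240, -0.089576) ; Y_{6,1}(Ω₂) = (0.041949, 0.008412) ; Δ = (0.000240, -0.003861)
  [+2]  conj(Y_{6,2})(Ω₁) = (0.337582, -0.094013) ; Y_{6,2}(Ω₂) = (0.000811, 0.000339) ; Δ = (0.000306, 0.000038)
  [+3]  conj(Y_{6,3})(Ω₁) = (0.016389, 0.037976) ; Y_{6,3}(Ω₂) = (0.000009, 0.000006) ; Δ = (-0.000000, 0.000000)
  [+4]  conj(Y_{6,4})(Ω₁) = (0.305927, -0.184721) ; Y_{6,4}(Ω₂) = (0.000000, 0.000000) ; Δ = (0.000000, 0.000000)
  [+5]  conj(Y_{6,5})(Ω₁) = (0.254264, 0.315057) ; Y_{6,5}(Ω₂) = (0.000000, 0.000000) ; Δ = (-0.000000, 0.000000)
  [+6]  conj(Y_{6,6})(Ω₁) = (-0.137057, 0.145369) ; Y_{6,6}(Ω₂) = (0.000000, 0.000000) ; Δ = (-0.000000, -0.000000)
Accumulated sum (0.331737, -0.000000); after 4π/(2l+1) scaling, (0.320672, -0.000000) ⇒ P_6 = 0.320672

0.320672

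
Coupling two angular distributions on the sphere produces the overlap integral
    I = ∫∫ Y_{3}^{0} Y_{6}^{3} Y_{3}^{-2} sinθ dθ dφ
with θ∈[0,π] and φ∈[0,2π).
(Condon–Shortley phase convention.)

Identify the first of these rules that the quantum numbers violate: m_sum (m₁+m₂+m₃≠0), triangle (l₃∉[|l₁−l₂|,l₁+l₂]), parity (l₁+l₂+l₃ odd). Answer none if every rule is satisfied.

m₁+m₂+m₃ = 0 + 3 − 2 = 1  ✗
triangle: |3−6|=3 ≤ l₃=3 ≤ 3+6=9
parity: l₁+l₂+l₃ = 12 is even

m_sum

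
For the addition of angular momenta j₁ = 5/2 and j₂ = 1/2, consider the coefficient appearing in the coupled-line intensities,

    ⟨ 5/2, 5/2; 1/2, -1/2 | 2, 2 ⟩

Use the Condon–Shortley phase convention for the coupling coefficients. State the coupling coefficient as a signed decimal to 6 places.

+0.912871

j₁+j₂−J=1  J+j₁−j₂=4  J−j₁+j₂=0  j₁+j₂+J+1=6
(j₁±m₁, j₂±m₂, J±M) = (5,0,0,1,4,0)
P² = 480
sum k=0..0:
  [0] +1/24 = 1/24
S = 1/24
C² = P²·S² = 5/6 ; C = +0.912871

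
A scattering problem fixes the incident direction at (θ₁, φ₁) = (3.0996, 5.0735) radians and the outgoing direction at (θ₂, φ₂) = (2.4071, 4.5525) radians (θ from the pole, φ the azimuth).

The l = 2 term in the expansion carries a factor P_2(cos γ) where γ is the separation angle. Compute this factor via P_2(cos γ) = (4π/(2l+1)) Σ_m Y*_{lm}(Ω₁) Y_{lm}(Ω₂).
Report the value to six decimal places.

Expand P_2 via completeness: Σ_{m} conj(Y_{2,m}) at Ω₁ times Y_{2,m} at Ω₂ —
  [-2]  conj(Y_{2,-2})(Ω₁) = -0.000511-0.000450i ; Y_{2,-2}(Ω₂) = -0.164712-0.054543i ; Δ = +0.000060+0.000102i
  [-1]  conj(Y_{2,-1})(Ω₁) = -0.011449+0.030313i ; Y_{2,-1}(Ω₂) = +0.061180-0.379373i ; Δ = +0.010800+0.006198i
  [+0]  conj(Y_{2,0})(Ω₁) = +0.629116-0.000000i ; Y_{2,0}(Ω₂) = +0.205778+0.000000i ; Δ = +0.129458+0.000000i
  [+1]  conj(Y_{2,1})(Ω₁) = +0.011449+0.030313i ; Y_{2,1}(Ω₂) = -0.061180-0.379373i ; Δ = +0.010800-0.006198i
  [+2]  conj(Y_{2,2})(Ω₁) = -0.000511+0.000450i ; Y_{2,2}(Ω₂) = -0.164712+0.054543i ; Δ = +0.000060-0.000102i
Total Σ_m = +0.151177+0.000000i. Multiply by 2.513274: +0.379949+0.000000i. P_2(cos γ) = 0.379949

0.379949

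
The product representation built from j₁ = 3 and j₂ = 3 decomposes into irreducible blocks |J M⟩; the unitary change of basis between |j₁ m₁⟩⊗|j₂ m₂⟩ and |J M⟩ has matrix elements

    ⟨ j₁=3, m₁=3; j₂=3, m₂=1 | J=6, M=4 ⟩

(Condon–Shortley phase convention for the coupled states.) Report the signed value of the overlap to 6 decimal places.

triangle: 0!*6!*6!/13! = 518400/6227020800
(j±m)!: 6!*0!*4!*2!*10!*2! = 250822656000
prefactor² = (2J+1)*Δ*N² = 2985984000/11
  k=0: +1/(0!*0!*0!*4!*6!*2!) = 1/34560
Σ = 1/34560  ⇒  CG² = 2985984000/11*(1/34560)² = 5/22
CG = +√(5/22) = +0.476731

+√(5/22) = +0.476731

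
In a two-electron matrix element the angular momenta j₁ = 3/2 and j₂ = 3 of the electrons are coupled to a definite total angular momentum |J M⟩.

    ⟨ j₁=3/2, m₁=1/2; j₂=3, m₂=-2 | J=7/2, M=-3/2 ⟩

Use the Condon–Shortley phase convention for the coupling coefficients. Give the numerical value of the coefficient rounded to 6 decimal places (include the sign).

j₁+j₂−J=1  J+j₁−j₂=2  J−j₁+j₂=5  j₁+j₂+J+1=9
(j₁±m₁, j₂±m₂, J±M) = (2,1,1,5,2,5)
P² = 6400/21
sum k=0..1:
  [0] +1/24 = 1/24
  [1] −1/240 = -1/240
S = 3/80
C² = P²·S² = 3/7 ; C = +0.654654

+√(3/7) ≈ +0.654654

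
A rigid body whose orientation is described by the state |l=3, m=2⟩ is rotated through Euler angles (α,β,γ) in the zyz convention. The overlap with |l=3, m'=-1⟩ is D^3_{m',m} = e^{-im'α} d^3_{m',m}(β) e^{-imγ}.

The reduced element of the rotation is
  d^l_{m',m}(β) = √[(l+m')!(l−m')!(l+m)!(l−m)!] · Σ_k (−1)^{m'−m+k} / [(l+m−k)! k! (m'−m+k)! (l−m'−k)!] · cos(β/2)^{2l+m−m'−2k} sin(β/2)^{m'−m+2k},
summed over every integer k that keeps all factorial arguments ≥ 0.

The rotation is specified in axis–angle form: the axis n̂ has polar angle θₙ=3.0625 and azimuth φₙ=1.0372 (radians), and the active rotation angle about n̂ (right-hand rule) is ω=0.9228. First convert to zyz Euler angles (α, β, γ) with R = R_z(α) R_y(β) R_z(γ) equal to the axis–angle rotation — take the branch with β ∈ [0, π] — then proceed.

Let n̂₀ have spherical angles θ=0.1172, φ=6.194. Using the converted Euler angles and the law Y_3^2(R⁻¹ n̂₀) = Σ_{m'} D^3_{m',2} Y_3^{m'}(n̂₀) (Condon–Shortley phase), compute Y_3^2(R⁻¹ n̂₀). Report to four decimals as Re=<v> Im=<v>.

Axis–angle → zyz. n̂ = (sinθₙcosφₙ, sinθₙsinφₙ, cosθₙ) = (+0.040187, +0.068026, -0.996874), ω = 0.9228.
R = I cosω + sinω [n̂]ₓ + (1−cosω) n̂n̂ᵀ gives
  R = [+0.604230, +0.795886, +0.038356; -0.793719, +0.605425, -0.058923; -0.070118, +0.005159, +0.997525]
β = atan2(√(R₁₃²+R₂₃²), R₃₃) = 0.070366; α = atan2(R₂₃, R₁₃) mod 2π = 5.289436; γ = atan2(R₃₂, −R₃₁) mod 2π = 0.073443
Need the full column D^3_{m',2} for m'=−3..3 at α=5.2894, β=0.0704, γ=0.0734.
cos(β/2)=0.999381, sin(β/2)=0.035176
d^3_{-3,2}: single k=5 term ⇒ +0.000000;  D = -0.000000-0.000000i
d^3_{-2,2}: k∈[4..5] ⇒ +0.000008 -0.000000 = +0.000008;  D = -0.000004-0.000006i
d^3_{-1,2}: k∈[3..4] ⇒ +0.000275 -0.000000 = +0.000275;  D = +0.000115-0.000250i
d^3_{0,2}: k∈[2..3] ⇒ +0.006760 -0.000008 = +0.006752;  D = +0.006679-0.000988i
d^3_{1,2}: k∈[1..2] ⇒ +0.110891 -0.000275 = +0.110616;  D = +0.073265+0.082874i
d^3_{2,2}: k∈[0..1] ⇒ +0.996293 -0.006171 = +0.990121;  D = -0.263921+0.954299i
d^3_{3,2}: single k=0 term ⇒ -0.085896;  D = +0.081874-0.025977i
Y_3^{m'}(θ=0.1172,φ=6.194) and Σ D·Y over m':
  (-0.0000-0.0000i)·(+0.0006+0.0002i)  (-0.0000-0.0000i)·(+0.0137+0.0025i)  (+0.0001-0.0002i)·(+0.1480+0.0132i)  (+0.0067-0.0010i)·(+0.7159+0.0000i)  (+0.0733+0.0829i)·(-0.1480+0.0132i)  (-0.2639+0.9543i)·(+0.0137-0.0025i)  (+0.0819-0.0260i)·(-0.0006+0.0002i)
Y_3^2(R⁻¹ n̂) = -0.008440+0.001677i

Re=-0.0084 Im=0.0017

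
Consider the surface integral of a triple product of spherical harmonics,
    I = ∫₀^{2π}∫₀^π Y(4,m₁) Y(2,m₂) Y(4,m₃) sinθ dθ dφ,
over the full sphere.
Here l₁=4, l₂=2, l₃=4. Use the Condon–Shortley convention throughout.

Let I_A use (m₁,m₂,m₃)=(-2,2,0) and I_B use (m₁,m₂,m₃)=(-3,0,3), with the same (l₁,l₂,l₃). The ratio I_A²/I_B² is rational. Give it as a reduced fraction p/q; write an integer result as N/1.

l's match ⇒ only the (l;m) 3-j factors differ between A and B.
A: triangle coeff Δ(4,2,4) = 1/13860; Σ_t [2,2]: t=2:+1/192 = 1/192; (3j)²=3/77 [(4 2 4; -2 2 0)], sign=+1
B: triangle coeff Δ(4,2,4) = 1/13860; Σ_t [1,2]: t=1:−1/720 t=2:+1/480 = 1/1440; (3j)²=7/1980 [(4 2 4; -3 0 3)], sign=-1
I_A²/I_B² = (3/77)/(7/1980) = 540/49

540/49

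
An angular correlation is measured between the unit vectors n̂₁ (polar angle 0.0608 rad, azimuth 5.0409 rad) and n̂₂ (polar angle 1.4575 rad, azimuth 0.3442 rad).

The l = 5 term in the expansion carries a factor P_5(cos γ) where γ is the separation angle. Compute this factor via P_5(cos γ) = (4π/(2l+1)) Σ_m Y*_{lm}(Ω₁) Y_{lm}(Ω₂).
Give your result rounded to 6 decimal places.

Expand P_5 via completeness: Σ_{m} conj(Y_{5,m}) at Ω₁ times Y_{5,m} at Ω₂ —
  [-5]  conj(Y_{5,-5})(Ω₁) = 0.00000 + 0.00000j ; Y_{5,-5}(Ω₂) = -0.06725 - 0.44438j ; Δ = -0.00000 - 0.00000j
  [-4]  conj(Y_{5,-4})(Ω₁) = 0.00001 + 0.00002j ; Y_{5,-4}(Ω₂) = 0.03118 - 0.15868j ; Δ = 0.00000 - 0.00000j
  [-3]  conj(Y_{5,-3})(Ω₁) = -0.00052 + 0.00034j ; Y_{5,-3}(Ω₂) = -0.15393 + 0.25785j ; Δ = -0.00001 - 0.00019j
  [-2]  conj(Y_{5,-2})(Ω₁) = -0.00984 - 0.00759j ; Y_{5,-2}(Ω₂) = -0.14047 + 0.11556j ; Δ = 0.00226 - 0.00007j
  [-1]  conj(Y_{5,-1})(Ω₁) = 0.04958 - 0.14546j ; Y_{5,-1}(Ω₂) = 0.24699 - 0.08854j ; Δ = -0.00063 - 0.04032j
  [+0]  conj(Y_{5,0})(Ω₁) = 0.90984 + 0.00000j ; Y_{5,0}(Ω₂) = 0.18663 + 0.00000j ; Δ = 0.16981 + 0.00000j
  [+1]  conj(Y_{5,1})(Ω₁) = -0.04958 - 0.14546j ; Y_{5,1}(Ω₂) = -0.24699 - 0.08854j ; Δ = -0.00063 + 0.04032j
  [+2]  conj(Y_{5,2})(Ω₁) = -0.00984 + 0.00759j ; Y_{5,2}(Ω₂) = -0.14047 - 0.11556j ; Δ = 0.00226 + 0.00007j
  [+3]  conj(Y_{5,3})(Ω₁) = 0.00052 + 0.00034j ; Y_{5,3}(Ω₂) = 0.15393 + 0.25785j ; Δ = -0.00001 + 0.00019j
  [+4]  conj(Y_{5,4})(Ω₁) = 0.00001 - 0.00002j ; Y_{5,4}(Ω₂) = 0.03118 + 0.15868j ; Δ = 0.00000 + 0.00000j
  [+5]  conj(Y_{5,5})(Ω₁) = -0.00000 + 0.00000j ; Y_{5,5}(Ω₂) = 0.06725 - 0.44438j ; Δ = -0.00000 + 0.00000j
Σ over m = 0.17305 - 0.00000j; ×(4π/11) → 0.19769 - 0.00000j. Real part: 0.197687

0.197687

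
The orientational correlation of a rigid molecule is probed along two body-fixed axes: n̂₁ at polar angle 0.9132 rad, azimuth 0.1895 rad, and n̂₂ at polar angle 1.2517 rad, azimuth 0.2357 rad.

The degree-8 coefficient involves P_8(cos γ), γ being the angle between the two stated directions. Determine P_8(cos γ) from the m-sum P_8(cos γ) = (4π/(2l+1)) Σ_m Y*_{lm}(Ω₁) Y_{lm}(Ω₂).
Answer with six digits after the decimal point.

Expand P_8 via completeness: Σ_{m} conj(Y_{8,m}) at Ω₁ times Y_{8,m} at Ω₂ —
  term(m=-8) = 0.02520 - 0.00976j   from Y*(Ω₁)=0.00435 + 0.07924j, Y(Ω₂)=-0.10545 - 0.32383j
  term(m=-7) = 0.10462 - 0.03506j   from Y*(Ω₁)=0.05930 + 0.23788j, Y(Ω₂)=-0.03557 - 0.44866j
  term(m=-6) = 0.05382 - 0.01531j   from Y*(Ω₁)=0.17904 + 0.38651j, Y(Ω₂)=0.02049 - 0.12976j
  term(m=-5) = -0.11738 + 0.02761j   from Y*(Ω₁)=0.23460 + 0.32633j, Y(Ω₂)=-0.11470 + 0.27723j
  term(m=-4) = -0.01195 + 0.00223j   from Y*(Ω₁)=0.03457 + 0.03272j, Y(Ω₂)=-0.15012 + 0.20677j
  term(m=-3) = -0.06397 + 0.00892j   from Y*(Ω₁)=-0.28331 - 0.18099j, Y(Ω₂)=0.14605 - 0.12480j
  term(m=-2) = -0.06859 + 0.00636j   from Y*(Ω₁)=-0.22030 - 0.08774j, Y(Ω₂)=0.25882 - 0.13193j
  term(m=-1) = -0.03357 + 0.00155j   from Y*(Ω₁)=0.23462 + 0.04500j, Y(Ω₂)=-0.13677 + 0.03285j
  term(m=+0) = -0.08247 + 0.00000j   from Y*(Ω₁)=0.27730 + 0.00000j, Y(Ω₂)=-0.29739 + 0.00000j
  term(m=+1) = -0.03357 - 0.00155j   from Y*(Ω₁)=-0.23462 + 0.04500j, Y(Ω₂)=0.13677 + 0.03285j
  term(m=+2) = -0.06859 - 0.00636j   from Y*(Ω₁)=-0.22030 + 0.08774j, Y(Ω₂)=0.25882 + 0.13193j
  term(m=+3) = -0.06397 - 0.00892j   from Y*(Ω₁)=0.28331 - 0.18099j, Y(Ω₂)=-0.14605 - 0.12480j
  term(m=+4) = -0.01195 - 0.00223j   from Y*(Ω₁)=0.03457 - 0.03272j, Y(Ω₂)=-0.15012 - 0.20677j
  term(m=+5) = -0.11738 - 0.02761j   from Y*(Ω₁)=-0.23460 + 0.32633j, Y(Ω₂)=0.11470 + 0.27723j
  term(m=+6) = 0.05382 + 0.01531j   from Y*(Ω₁)=0.17904 - 0.38651j, Y(Ω₂)=0.02049 + 0.12976j
  term(m=+7) = 0.10462 + 0.03506j   from Y*(Ω₁)=-0.05930 + 0.23788j, Y(Ω₂)=0.03557 - 0.44866j
  term(m=+8) = 0.02520 + 0.00976j   from Y*(Ω₁)=0.00435 - 0.07924j, Y(Ω₂)=-0.10545 + 0.32383j
Total Σ_m = -0.30610 + 0.00000j. Multiply by 0.739198: -0.22627 + 0.00000j. P_8(cos γ) = -0.226269

-0.226269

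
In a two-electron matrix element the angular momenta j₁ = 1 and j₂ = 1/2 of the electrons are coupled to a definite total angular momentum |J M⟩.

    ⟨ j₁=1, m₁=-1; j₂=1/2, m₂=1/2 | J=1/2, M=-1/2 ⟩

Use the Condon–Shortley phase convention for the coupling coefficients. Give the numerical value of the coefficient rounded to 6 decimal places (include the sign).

-0.816497

triangle: 1!*1!*0!/3! = 1/6
(j±m)!: 0!*2!*1!*0!*0!*1! = 2
prefactor² = (2J+1)*Δ*N² = 2/3
  k=1: −1/(1!*0!*1!*0!*0!*0!) = -1
Σ = -1  ⇒  CG² = 2/3*(-1)² = 2/3
CG = −√(2/3) = -0.816497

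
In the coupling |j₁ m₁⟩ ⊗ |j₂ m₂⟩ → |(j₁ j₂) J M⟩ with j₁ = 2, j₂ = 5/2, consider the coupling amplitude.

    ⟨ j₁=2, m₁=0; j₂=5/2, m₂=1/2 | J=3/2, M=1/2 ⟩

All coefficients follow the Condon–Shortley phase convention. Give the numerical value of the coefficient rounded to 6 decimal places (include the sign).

triangle: 3!*1!*2!/7! = 12/5040
(j±m)!: 2!*2!*3!*2!*2!*1! = 96
prefactor² = (2J+1)*Δ*N² = 32/35
  k=1: −1/(1!*2!*1!*2!*0!*0!) = -1/4
  k=2: +1/(2!*1!*0!*1!*1!*1!) = 1/2
Σ = 1/4  ⇒  CG² = 32/35*(1/4)² = 2/35
CG = +√(2/35) = +0.239046

+0.239046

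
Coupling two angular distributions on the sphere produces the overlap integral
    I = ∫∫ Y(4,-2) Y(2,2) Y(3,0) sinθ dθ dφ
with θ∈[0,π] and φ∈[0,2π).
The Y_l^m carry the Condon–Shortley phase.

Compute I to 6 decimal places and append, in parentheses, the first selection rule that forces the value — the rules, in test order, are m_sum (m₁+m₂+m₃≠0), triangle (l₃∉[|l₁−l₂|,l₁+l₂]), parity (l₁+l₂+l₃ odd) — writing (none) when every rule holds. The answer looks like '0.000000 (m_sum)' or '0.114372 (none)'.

0.000000 (parity)

L=9 odd ⇒ parity kills the (l;000) factor ⇒ I = 0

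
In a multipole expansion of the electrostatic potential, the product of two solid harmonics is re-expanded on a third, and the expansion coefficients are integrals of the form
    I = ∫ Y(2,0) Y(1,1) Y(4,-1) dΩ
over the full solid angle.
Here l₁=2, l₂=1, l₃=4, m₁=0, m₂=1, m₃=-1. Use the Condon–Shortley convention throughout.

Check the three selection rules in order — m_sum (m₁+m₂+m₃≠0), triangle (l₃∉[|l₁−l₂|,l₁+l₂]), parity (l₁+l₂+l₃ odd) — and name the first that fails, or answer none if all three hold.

Σmᵢ = 0  ✓
l₃∈[|l₁−l₂|,l₁+l₂]=[1,3] required, l₃=4 fails  ✗
Σlᵢ = 7 ⇒ odd

triangle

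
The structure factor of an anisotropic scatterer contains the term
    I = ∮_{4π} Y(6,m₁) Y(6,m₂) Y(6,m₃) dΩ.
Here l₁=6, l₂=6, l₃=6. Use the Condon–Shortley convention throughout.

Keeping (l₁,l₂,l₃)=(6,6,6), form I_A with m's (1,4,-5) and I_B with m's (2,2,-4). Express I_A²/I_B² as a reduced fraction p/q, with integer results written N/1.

33/32

Shared (l₁,l₂,l₃)=(6,6,6): N and (l;000)² cancel in I_A²/I_B².
A: Δ = 6!·6!·6!/19! = 1/325909584; Racah Σ t=4..5: t=4:+1/4147200 t=5:−1/10368000 = 1/6912000; ⇒ 3j(6 6 6; 1 4 -5)² = 189/16796, sgn -1
B: Δ = 6!·6!·6!/19! = 1/325909584; Racah Σ t=2..4: t=2:+1/1658880 t=3:−1/518400 t=4:+1/1658880 = -1/1382400; ⇒ 3j(6 6 6; 2 2 -4)² = 504/46189, sgn -1
I_A²/I_B² = (189/16796)/(504/46189) = 33/32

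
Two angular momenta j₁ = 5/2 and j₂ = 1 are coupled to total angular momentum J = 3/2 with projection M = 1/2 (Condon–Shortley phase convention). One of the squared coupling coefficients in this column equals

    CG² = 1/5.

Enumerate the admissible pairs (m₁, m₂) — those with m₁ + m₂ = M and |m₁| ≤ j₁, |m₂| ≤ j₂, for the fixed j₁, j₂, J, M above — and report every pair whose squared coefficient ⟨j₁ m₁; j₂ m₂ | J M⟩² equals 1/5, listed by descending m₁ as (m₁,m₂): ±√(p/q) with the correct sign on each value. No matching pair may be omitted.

Admissible pairs with m₁+m₂ = M = 1/2: (-1/2,1), (1/2,0), (3/2,-1)
  (m₁,m₂)=(3/2,-1): CG² = 2/5, CG = +√(2/5)
  (m₁,m₂)=(1/2,0): CG² = 2/5, CG = −√(2/5)
  (m₁,m₂)=(-1/2,1): CG² = 1/5, CG = +√(1/5)   ← matches the target
Pairs with CG² = 1/5: (-1/2,1): +√(1/5)

(-1/2,1): +√(1/5)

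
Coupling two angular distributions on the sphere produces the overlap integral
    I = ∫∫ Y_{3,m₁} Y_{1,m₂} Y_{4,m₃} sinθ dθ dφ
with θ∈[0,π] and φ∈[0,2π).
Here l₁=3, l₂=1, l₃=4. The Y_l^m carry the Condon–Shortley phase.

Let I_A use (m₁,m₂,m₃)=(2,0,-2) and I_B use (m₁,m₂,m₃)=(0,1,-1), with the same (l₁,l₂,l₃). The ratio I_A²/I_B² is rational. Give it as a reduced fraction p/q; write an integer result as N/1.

Shared (l₁,l₂,l₃)=(3,1,4): N and (l;000)² cancel in I_A²/I_B².
A: Δ = 0!·6!·2!/9! = 1/252; Racah Σ t=0..0: t=0:+1/120 = 1/120; ⇒ 3j(3 1 4; 2 0 -2)² = 1/21, sgn +1
B: Δ = 0!·6!·2!/9! = 1/252; Racah Σ t=0..0: t=0:+1/72 = 1/72; ⇒ 3j(3 1 4; 0 1 -1)² = 5/126, sgn -1
I_A²/I_B² = (1/21)/(5/126) = 6/5

6/5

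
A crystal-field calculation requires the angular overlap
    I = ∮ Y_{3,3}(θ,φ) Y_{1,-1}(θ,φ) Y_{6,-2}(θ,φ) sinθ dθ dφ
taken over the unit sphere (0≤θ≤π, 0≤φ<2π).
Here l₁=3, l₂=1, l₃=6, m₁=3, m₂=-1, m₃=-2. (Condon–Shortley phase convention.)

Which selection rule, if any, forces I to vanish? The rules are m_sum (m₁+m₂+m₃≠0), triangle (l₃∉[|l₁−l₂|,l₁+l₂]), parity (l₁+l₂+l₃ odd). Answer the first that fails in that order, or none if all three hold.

m₁+m₂+m₃ = 3 − 1 − 2 = 0  ✓
triangle: need |l₁−l₂| ≤ l₃ ≤ l₁+l₂ = [2,4]; l₃=6 is outside  ✗
parity: l₁+l₂+l₃ = 10 is even

triangle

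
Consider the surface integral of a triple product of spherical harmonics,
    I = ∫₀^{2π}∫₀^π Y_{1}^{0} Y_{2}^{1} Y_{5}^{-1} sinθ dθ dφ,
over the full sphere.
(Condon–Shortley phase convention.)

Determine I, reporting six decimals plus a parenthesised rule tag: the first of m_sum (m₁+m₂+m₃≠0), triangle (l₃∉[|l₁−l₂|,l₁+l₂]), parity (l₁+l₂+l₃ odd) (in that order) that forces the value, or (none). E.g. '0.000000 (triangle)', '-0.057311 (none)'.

0.000000 (triangle)

l₃=5 ∉ [1,3] — triangle fails ⇒ I = 0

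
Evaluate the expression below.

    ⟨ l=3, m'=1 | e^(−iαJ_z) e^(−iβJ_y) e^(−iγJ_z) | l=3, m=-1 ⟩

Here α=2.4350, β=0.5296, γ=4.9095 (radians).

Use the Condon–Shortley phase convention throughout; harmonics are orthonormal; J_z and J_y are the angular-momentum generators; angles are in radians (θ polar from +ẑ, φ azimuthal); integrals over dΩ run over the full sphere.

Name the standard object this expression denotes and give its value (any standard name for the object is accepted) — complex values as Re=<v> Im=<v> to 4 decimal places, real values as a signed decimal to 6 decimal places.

This is a Wigner D-matrix element — the rotation-matrix element ⟨l m'| R(α,β,γ) |l m⟩ in the angular-momentum basis.
Split into d^3_{1,-1}(β=0.5296) × two z-phases.
Half-angle: c=0.965145, s=0.261716. N=√(24·2·2·24)=48.000000
The bounds max(0,m−m')=0 and min(l+m,l−m')=2 give 3 terms
  k=0: (−1)^2·48.0000/(8)·0.9651^4·0.2617^2 = +0.356601
  k=1: (−1)^3·48.0000/(6)·0.9651^2·0.2617^4 = -0.034962
  k=2: (−1)^4·48.0000/(48)·0.9651^0·0.2617^6 = +0.000321
d^3_{1,-1}(0.5296) = +0.356601 -0.034962 +0.000321 = +0.321960
Phases: e^{-i·(1)·2.4350}=-0.760578-0.649246i, e^{-i·(-1)·4.9095}=+0.195837-0.980636i ⇒ D=-0.252940+0.199198i

Wigner D-matrix element, Re=-0.2529 Im=0.1992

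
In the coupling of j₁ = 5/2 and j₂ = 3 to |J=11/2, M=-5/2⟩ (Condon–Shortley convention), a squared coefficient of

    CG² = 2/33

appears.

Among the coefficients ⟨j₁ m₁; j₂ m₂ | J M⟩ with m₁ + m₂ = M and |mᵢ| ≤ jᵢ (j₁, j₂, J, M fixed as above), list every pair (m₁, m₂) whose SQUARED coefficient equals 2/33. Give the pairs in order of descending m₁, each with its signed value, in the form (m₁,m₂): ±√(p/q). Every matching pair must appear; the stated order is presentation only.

(1/2,-3): +√(2/33)

Admissible pairs with m₁+m₂ = M = -5/2: (-5/2,0), (-3/2,-1), (-1/2,-2), (1/2,-3)
  (m₁,m₂)=(1/2,-3): CG² = 2/33, CG = +√(2/33)   ← matches the target
  (m₁,m₂)=(-1/2,-2): CG² = 4/11, CG = +√(4/11)
  (m₁,m₂)=(-3/2,-1): CG² = 5/11, CG = +√(5/11)
  (m₁,m₂)=(-5/2,0): CG² = 4/33, CG = +√(4/33)
Pairs with CG² = 2/33: (1/2,-3): +√(2/33)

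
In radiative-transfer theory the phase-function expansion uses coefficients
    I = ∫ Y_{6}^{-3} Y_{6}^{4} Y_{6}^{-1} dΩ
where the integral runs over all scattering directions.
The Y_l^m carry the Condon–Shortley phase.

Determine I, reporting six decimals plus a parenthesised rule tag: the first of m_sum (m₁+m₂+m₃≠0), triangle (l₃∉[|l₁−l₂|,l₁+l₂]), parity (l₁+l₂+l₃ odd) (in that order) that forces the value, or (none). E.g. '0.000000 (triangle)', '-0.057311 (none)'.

m-sum 0 ✓  L=18 even ✓  0≤6≤12 ✓
Π(2lᵢ+1) = 13×13×13 = 2197
triangle coeff Δ(6,6,6) = 1/325909584
Σ_t [0,6]: t=0:+1/373248000 t=1:−1/1728000 t=2:+1/110592 t=3:−1/46656 t=4:+1/110592 t=5:−1/1728000 t=6:+1/373248000 = -7/1555200
(3j)²=400/46189 [(6 6 6; 0 0 0)], sign=-1
Σ_t [4,6]: t=4:+1/4147200 t=5:−1/691200 t=6:+1/1244160 = -1/2488320
(3j)²=875/184756 [(6 6 6; -3 4 -1)], sign=+1
⇒ 4πI² = 1137500/12623809
I = (-1)√(1137500/12623809/(4π)) = -0.08467897
No selection rule forces the value: the integral is nonzero (none).

-0.084679 (none)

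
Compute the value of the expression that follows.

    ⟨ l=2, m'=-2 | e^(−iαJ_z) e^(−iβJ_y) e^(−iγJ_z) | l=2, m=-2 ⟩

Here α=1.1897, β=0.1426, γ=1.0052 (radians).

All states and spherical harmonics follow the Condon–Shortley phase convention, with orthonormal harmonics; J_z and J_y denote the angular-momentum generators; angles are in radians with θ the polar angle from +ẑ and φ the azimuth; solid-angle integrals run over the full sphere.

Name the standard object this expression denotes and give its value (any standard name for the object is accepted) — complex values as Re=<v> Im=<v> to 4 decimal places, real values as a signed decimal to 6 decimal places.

Wigner D-matrix element, Re=-0.3138 Im=-0.9388

This is a Wigner D-matrix element — the rotation-matrix element ⟨l m'| R(α,β,γ) |l m⟩ in the angular-momentum basis.
Split into d^2_{-2,-2}(β=0.1426) × two z-phases.
c=cos(0.142600/2)=0.997459, s=sin(0.142600/2)=0.071240; N=√[1·24·1·24]=24.000000
Admissible k: 0..0 (factorial args all ≥0)
  k=0: (−1)^0·24.0000/(24)·0.9975^4·0.0712^0 = +0.989876
d^2_{-2,-2}(0.1426) = +0.989876
Phases: e^{-i·(-2)·1.1897}=-0.723324+0.690509i, e^{-i·(-2)·1.0052}=-0.425581+0.904920i ⇒ D=-0.313813-0.938816i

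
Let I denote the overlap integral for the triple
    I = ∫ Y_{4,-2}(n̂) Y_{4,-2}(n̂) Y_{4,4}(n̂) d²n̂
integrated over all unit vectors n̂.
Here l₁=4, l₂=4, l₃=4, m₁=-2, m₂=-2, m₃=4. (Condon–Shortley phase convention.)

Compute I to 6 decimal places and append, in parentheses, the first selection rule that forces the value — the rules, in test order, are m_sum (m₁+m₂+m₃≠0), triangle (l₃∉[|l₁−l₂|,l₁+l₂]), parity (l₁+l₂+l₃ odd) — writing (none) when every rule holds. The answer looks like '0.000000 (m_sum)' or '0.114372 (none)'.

m-sum 0 ✓  L=12 even ✓  0≤4≤8 ✓
Π(2lᵢ+1) = 9×9×9 = 729
triangle coeff Δ(4,4,4) = 1/450450
Σ_t [0,4]: t=0:+1/13824 t=1:−1/216 t=2:+1/64 t=3:−1/216 t=4:+1/13824 = 5/768
(3j)²=18/1001 [(4 4 4; 0 0 0)], sign=+1
Σ_t [2,2]: t=2:+1/2304 = 1/2304
(3j)²=5/143 [(4 4 4; -2 -2 4)], sign=+1
⇒ 4πI² = 65610/143143
I = (+1)√(65610/143143/(4π)) = 0.19098314
No selection rule forces the value: the integral is nonzero (none).

0.190983 (none)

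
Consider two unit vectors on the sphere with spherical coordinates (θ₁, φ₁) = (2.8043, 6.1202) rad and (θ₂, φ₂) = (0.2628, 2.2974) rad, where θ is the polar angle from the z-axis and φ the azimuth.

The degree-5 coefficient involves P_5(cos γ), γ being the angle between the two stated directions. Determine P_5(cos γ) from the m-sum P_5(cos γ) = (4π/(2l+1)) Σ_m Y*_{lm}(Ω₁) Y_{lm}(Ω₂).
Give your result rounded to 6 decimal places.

Term-by-term m-sum for l=5 (normalisation 4π/11 = 1.142397):
  m=-5: (0.001264, -0.001341) × (0.000259, 0.000484) = (0.000001, 0.000000)  (running Σ = (0.000001, 0.000000))
  m=-4: (-0.013205, 0.010079) × (-0.006278, -0.001504) = (0.000098, -0.000043)  (running Σ = (0.000099, -0.000043))
  m=-3: (0.077641, -0.041309) × (0.036777, -0.025650) = (0.001796, -0.003511)  (running Σ = (0.001895, -0.003554))
  m=-2: (-0.277335, 0.093747) × (-0.023292, 0.197168) = (-0.012024, -0.056865)  (running Σ = (-0.010129, -0.060419))
  m=-1: (0.542326, -0.089182) × (-0.343039, -0.385949) = (-0.220459, -0.178717)  (running Σ = (-0.230588, -0.239136))
  m=0: (-0.289439, -0.000000) × (0.509065, 0.000000) = (-0.147343, -0.000000)  (running Σ = (-0.377932, -0.239136))
  m=1: (-0.542326, -0.089182) × (0.343039, -0.385949) = (-0.220459, 0.178717)  (running Σ = (-0.598391, -0.060419))
  m=2: (-0.277335, -0.093747) × (-0.023292, -0.197168) = (-0.012024, 0.056865)  (running Σ = (-0.610415, -0.003554))
  m=3: (-0.077641, -0.041309) × (-0.036777, -0.025650) = (0.001796, 0.003511)  (running Σ = (-0.608619, -0.000043))
  m=4: (-0.013205, -0.010079) × (-0.006278, 0.001504) = (0.000098, 0.000043)  (running Σ = (-0.608521, 0.000000))
  m=5: (-0.001264, -0.001341) × (-0.000259, 0.000484) = (0.000001, -0.000000)  (running Σ = (-0.608520, -0.000000))
Total Σ_m = (-0.608520, -0.000000). Multiply by 1.142397: (-0.695172, -0.000000). P_5(cos γ) = -0.695172

-0.695172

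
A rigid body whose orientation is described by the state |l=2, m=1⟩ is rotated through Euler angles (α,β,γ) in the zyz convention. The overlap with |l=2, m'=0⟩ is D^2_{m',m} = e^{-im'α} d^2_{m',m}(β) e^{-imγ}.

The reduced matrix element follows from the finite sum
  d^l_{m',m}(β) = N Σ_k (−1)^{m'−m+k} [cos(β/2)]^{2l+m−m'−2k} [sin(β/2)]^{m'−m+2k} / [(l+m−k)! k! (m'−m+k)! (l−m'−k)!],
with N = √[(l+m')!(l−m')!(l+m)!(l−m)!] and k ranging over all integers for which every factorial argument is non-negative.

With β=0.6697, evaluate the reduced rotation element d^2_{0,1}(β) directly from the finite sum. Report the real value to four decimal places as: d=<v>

d^2_{0,1}(β=0.6697) via the finite sum:
With c≡cos(β/2)=0.944460 and s≡sin(β/2)=0.328628, N=[2·2·6·1]^{1/2}=4.898979
Admissible k: 1..2 (factorial args all ≥0)
  k=1: (−1)^0·4.8990/(2)·0.9445^3·0.3286^1 = +0.678156
  k=2: (−1)^1·4.8990/(2)·0.9445^1·0.3286^3 = -0.082105
d^2_{0,1}(0.6697) = +0.678156 -0.082105 = +0.596051

d=0.5961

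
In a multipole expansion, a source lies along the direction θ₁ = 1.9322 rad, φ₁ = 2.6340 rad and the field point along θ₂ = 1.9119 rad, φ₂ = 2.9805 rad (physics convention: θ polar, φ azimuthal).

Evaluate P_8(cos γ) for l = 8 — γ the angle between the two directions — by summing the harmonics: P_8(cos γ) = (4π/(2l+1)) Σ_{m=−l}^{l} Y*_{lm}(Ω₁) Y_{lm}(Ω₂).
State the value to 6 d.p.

-0.174424

Term-by-term m-sum for l=8 (normalisation 4π/17 = 0.739198):
  m=-8: (-0.18322 + 0.24020j) × (0.08924 + 0.30796j) = -0.09032 - 0.03499j  (running Σ = -0.09032 - 0.03499j)
  m=-7: (-0.41864 + 0.18273j) × (0.19521 + 0.41129j) = -0.15688 - 0.13651j  (running Σ = -0.24720 - 0.17150j)
  m=-6: (-0.21970 - 0.02116j) × (0.10165 + 0.14724j) = -0.01922 - 0.03450j  (running Σ = -0.26642 - 0.20600j)
  m=-5: (0.19064 + 0.13144j) × (-0.18508 - 0.19266j) = -0.00996 - 0.06106j  (running Σ = -0.27638 - 0.26706j)
  m=-4: (0.14183 + 0.28658j) × (-0.23370 - 0.17559j) = 0.01717 - 0.09188j  (running Σ = -0.25920 - 0.35894j)
  m=-3: (0.00436 - 0.09064j) × (0.12533 + 0.06577j) = 0.00651 - 0.01107j  (running Σ = -0.25270 - 0.37001j)
  m=-2: (0.17417 - 0.28053j) × (0.29957 + 0.10000j) = 0.08023 - 0.06662j  (running Σ = -0.17246 - 0.43664j)
  m=-1: (-0.02485 + 0.01382j) × (-0.08275 - 0.01345j) = 0.00224 - 0.00081j  (running Σ = -0.17022 - 0.43745j)
  m=0: (-0.32812 + 0.00000j) × (-0.31842 + 0.00000j) = 0.10448 + 0.00000j  (running Σ = -0.06574 - 0.43745j)
  m=1: (0.02485 + 0.01382j) × (0.08275 - 0.01345j) = 0.00224 + 0.00081j  (running Σ = -0.06350 - 0.43664j)
  m=2: (0.17417 + 0.28053j) × (0.29957 - 0.10000j) = 0.08023 + 0.06662j  (running Σ = 0.01673 - 0.37001j)
  m=3: (-0.00436 - 0.09064j) × (-0.12533 + 0.06577j) = 0.00651 + 0.01107j  (running Σ = 0.02324 - 0.35894j)
  m=4: (0.14183 - 0.28658j) × (-0.23370 + 0.17559j) = 0.01717 + 0.09188j  (running Σ = 0.04041 - 0.26706j)
  m=5: (-0.19064 + 0.13144j) × (0.18508 - 0.19266j) = -0.00996 + 0.06106j  (running Σ = 0.03045 - 0.20600j)
  m=6: (-0.21970 + 0.02116j) × (0.10165 - 0.14724j) = -0.01922 + 0.03450j  (running Σ = 0.01124 - 0.17150j)
  m=7: (0.41864 + 0.18273j) × (-0.19521 + 0.41129j) = -0.15688 + 0.13651j  (running Σ = -0.14564 - 0.03499j)
  m=8: (-0.18322 - 0.24020j) × (0.08924 - 0.30796j) = -0.09032 + 0.03499j  (running Σ = -0.23596 + 0.00000j)
Accumulated sum -0.23596 + 0.00000j; after 4π/(2l+1) scaling, -0.17442 + 0.00000j ⇒ P_8 = -0.174424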